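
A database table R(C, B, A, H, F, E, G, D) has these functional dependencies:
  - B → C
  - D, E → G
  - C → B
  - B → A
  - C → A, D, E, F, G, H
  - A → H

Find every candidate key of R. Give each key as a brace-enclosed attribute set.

Closure of {B} is {A, B, C, D, E, F, G, H}, the whole schema; {B} is a candidate key.
Closure of {C} is {A, B, C, D, E, F, G, H}, the whole schema; {C} is a candidate key.
Any other superkey properly contains one of these, so there are no further candidate keys.

{B}, {C}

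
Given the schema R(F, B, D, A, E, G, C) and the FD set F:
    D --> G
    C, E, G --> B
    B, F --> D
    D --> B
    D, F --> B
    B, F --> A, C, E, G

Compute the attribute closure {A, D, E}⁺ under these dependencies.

Start with {A, D, E}.
D --> G applies; add {G} → now {A, D, E, G}.
D --> B applies; add {B} → now {A, B, D, E, G}.
No further FD applies.

{A, B, D, E, G}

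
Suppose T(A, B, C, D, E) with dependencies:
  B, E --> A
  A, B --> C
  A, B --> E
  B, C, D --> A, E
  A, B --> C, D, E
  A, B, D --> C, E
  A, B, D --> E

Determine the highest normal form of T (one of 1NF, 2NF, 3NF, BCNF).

Candidate keys: {A, B}, {B, C, D}, {B, E}. Prime attributes: {A, B, C, D, E}.
Every FD has a superkey on the left, so the relation is in BCNF.

BCNF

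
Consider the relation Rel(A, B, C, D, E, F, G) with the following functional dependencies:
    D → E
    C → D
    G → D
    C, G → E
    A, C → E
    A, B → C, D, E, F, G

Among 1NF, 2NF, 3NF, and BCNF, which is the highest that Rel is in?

2NF

Candidate key: {A, B}. Prime attributes: {A, B}.
D → E: {D}⁺ = {D, E}, which is not all of the attributes, so the left side is not a superkey — BCNF is violated.
D → E determines the non-prime attribute {E} from a non-superkey — 3NF is violated.
Checking every proper subset of each key, none determines a non-prime attribute — 2NF is satisfied.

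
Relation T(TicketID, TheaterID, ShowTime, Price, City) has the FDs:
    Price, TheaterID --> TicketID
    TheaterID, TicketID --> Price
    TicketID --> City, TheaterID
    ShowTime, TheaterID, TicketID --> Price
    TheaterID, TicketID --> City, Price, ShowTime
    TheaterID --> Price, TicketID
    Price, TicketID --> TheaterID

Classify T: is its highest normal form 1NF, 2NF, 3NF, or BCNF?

Candidate keys: {TheaterID}, {TicketID}. Prime attributes: {TheaterID, TicketID}.
The left-hand side of every FD is a superkey, so BCNF is satisfied.

BCNF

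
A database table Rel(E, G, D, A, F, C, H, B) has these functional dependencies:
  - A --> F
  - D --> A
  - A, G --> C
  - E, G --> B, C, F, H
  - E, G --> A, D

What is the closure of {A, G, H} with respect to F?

{A, C, F, G, H}

Start with {A, G, H}.
A --> F applies; add {F} → now {A, F, G, H}.
A, G --> C applies; add {C} → now {A, C, F, G, H}.
No further FD applies.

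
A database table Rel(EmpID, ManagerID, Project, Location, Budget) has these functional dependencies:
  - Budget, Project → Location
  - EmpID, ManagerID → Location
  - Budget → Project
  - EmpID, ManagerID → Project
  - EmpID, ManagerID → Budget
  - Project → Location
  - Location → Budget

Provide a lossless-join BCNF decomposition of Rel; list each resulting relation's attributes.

Candidate key of the original relation: {EmpID, ManagerID}.
Within {Budget, EmpID, Location, ManagerID, Project}: {Budget, Project}⁺ ∩ {Budget, EmpID, Location, ManagerID, Project} = {Budget, Location, Project}, not the whole set, so Budget, Project → Location violates BCNF; decompose into {Budget, Location, Project} and {Budget, EmpID, ManagerID, Project}.
{Budget, Location, Project} has no BCNF violation.
Within {Budget, EmpID, ManagerID, Project}: {Budget}⁺ ∩ {Budget, EmpID, ManagerID, Project} = {Budget, Project}, not the whole set, so Budget → Project violates BCNF; decompose into {Budget, Project} and {Budget, EmpID, ManagerID}.
{Budget, Project} has no BCNF violation.
{Budget, EmpID, ManagerID} has no BCNF violation.

{Budget, EmpID, ManagerID}; {Budget, Location, Project}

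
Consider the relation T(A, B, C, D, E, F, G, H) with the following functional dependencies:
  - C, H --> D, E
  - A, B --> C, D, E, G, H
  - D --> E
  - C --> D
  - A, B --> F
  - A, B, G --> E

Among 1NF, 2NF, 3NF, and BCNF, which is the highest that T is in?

2NF

Candidate key: {A, B}. Prime attributes: {A, B}.
C, H --> D, E breaks BCNF: {C, H}⁺ = {C, D, E, H}, so {C, H} is not a superkey.
C, H --> D, E has non-prime {D, E} on the right and a non-superkey on the left, so 3NF fails.
No proper subset of a key has a non-prime attribute in its closure, so there is no partial dependency; 2NF holds.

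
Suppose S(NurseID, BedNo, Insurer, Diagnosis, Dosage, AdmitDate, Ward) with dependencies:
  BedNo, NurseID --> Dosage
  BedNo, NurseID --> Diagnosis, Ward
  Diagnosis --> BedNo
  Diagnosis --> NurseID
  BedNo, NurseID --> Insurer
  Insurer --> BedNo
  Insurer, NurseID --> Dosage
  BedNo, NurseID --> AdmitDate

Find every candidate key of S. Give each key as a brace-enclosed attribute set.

Closure of {Diagnosis} is {AdmitDate, BedNo, Diagnosis, Dosage, Insurer, NurseID, Ward}, the whole schema; {Diagnosis} is a candidate key.
Closure of {BedNo, NurseID} is {AdmitDate, BedNo, Diagnosis, Dosage, Insurer, NurseID, Ward}, the whole schema; {BedNo, NurseID} is a candidate key.
Closure of {Insurer, NurseID} is {AdmitDate, BedNo, Diagnosis, Dosage, Insurer, NurseID, Ward}, the whole schema; {Insurer, NurseID} is a candidate key.
These are minimal and exhaustive — every other superkey contains one of them.

{BedNo, NurseID}, {Diagnosis}, {Insurer, NurseID}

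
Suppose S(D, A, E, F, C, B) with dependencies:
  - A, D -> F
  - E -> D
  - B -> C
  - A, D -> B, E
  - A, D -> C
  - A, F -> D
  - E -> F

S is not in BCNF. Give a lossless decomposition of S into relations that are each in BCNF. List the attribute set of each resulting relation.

Candidate keys of the original relation: {A, D}, {A, E}, {A, F}.
In {A, B, C, D, E, F}, {E} is not a superkey ({E}⁺ restricted to this set is {D, E, F}), so split on E -> D, F into {D, E, F} and {A, B, C, E}.
{D, E, F}: every determinant is a superkey — BCNF.
In {A, B, C, E}, {B} is not a superkey ({B}⁺ restricted to this set is {B, C}), so split on B -> C into {B, C} and {A, B, E}.
{B, C}: every determinant is a superkey — BCNF.
{A, B, E}: every determinant is a superkey — BCNF.

{A, B, E}; {B, C}; {D, E, F}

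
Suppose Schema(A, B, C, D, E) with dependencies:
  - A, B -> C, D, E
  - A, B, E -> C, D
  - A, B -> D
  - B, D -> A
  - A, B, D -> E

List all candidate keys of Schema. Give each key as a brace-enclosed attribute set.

{A, B}, {B, D}

Attributes never on any right-hand side: {B} — every candidate key must contain it.
{A, B}⁺ = {A, B, C, D, E}, which is every attribute, so {A, B} is a candidate key.
{B, D}⁺ = {A, B, C, D, E}, which is every attribute, so {B, D} is a candidate key.
Any other superkey properly contains one of these, so there are no further candidate keys.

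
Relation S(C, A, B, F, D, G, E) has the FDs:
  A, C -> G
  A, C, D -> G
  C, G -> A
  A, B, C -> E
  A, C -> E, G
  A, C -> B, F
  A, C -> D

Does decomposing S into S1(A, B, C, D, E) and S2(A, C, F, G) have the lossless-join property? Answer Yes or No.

Yes

S1 ∩ S2 = {A, C}; its closure under F is {A, B, C, D, E, F, G}.
S1 is contained in that closure, so S1 ∩ S2 -> S1 holds and the join is lossless.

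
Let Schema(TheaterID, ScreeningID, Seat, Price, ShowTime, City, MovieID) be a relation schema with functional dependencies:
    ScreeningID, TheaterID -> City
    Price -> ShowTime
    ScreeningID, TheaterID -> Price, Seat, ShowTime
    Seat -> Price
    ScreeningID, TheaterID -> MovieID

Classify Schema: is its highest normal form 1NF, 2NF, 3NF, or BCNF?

2NF

Candidate key: {ScreeningID, TheaterID}. Prime attributes: {ScreeningID, TheaterID}.
Price -> ShowTime: {Price}⁺ = {Price, ShowTime}, which is not all of the attributes, so the left side is not a superkey — BCNF is violated.
Price -> ShowTime has non-prime {ShowTime} on the right and a non-superkey on the left, so 3NF fails.
No proper subset of a key has a non-prime attribute in its closure, so there is no partial dependency; 2NF holds.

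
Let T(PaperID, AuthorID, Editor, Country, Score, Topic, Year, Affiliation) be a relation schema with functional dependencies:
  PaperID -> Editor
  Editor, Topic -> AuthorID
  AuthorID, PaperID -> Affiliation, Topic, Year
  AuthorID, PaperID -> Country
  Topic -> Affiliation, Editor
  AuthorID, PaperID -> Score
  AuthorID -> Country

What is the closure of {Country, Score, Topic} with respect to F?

{Affiliation, AuthorID, Country, Editor, Score, Topic}

Start with {Country, Score, Topic}.
Topic -> Affiliation, Editor applies; add {Affiliation, Editor} → now {Affiliation, Country, Editor, Score, Topic}.
Editor, Topic -> AuthorID applies; add {AuthorID} → now {Affiliation, AuthorID, Country, Editor, Score, Topic}.
No further FD applies.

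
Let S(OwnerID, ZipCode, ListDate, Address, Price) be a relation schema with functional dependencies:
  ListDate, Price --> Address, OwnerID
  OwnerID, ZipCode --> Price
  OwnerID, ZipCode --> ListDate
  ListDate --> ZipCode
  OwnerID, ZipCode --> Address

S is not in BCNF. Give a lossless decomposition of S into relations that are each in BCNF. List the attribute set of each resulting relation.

Candidate keys of the original relation: {ListDate, OwnerID}, {ListDate, Price}, {OwnerID, ZipCode}.
In {Address, ListDate, OwnerID, Price, ZipCode}, {ListDate} is not a superkey ({ListDate}⁺ restricted to this set is {ListDate, ZipCode}), so split on ListDate --> ZipCode into {ListDate, ZipCode} and {Address, ListDate, OwnerID, Price}.
{ListDate, ZipCode}: every determinant is a superkey — BCNF.
{Address, ListDate, OwnerID, Price}: every determinant is a superkey — BCNF.

{Address, ListDate, OwnerID, Price}; {ListDate, ZipCode}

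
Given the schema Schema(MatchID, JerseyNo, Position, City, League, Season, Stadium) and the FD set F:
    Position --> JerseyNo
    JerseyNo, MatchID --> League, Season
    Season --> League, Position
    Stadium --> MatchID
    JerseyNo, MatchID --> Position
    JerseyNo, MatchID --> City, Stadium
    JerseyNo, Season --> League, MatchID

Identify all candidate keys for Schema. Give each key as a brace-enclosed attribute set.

{JerseyNo, MatchID}, {JerseyNo, Stadium}, {MatchID, Position}, {Position, Stadium}, {Season}

{Season}⁺ = {City, JerseyNo, League, MatchID, Position, Season, Stadium} — all of the relation — so {Season} is a candidate key.
{JerseyNo, MatchID}⁺ = {City, JerseyNo, League, MatchID, Position, Season, Stadium} — all of the relation — so {JerseyNo, MatchID} is a candidate key.
{JerseyNo, Stadium}⁺ = {City, JerseyNo, League, MatchID, Position, Season, Stadium} — all of the relation — so {JerseyNo, Stadium} is a candidate key.
{MatchID, Position}⁺ = {City, JerseyNo, League, MatchID, Position, Season, Stadium} — all of the relation — so {MatchID, Position} is a candidate key.
{Position, Stadium}⁺ = {City, JerseyNo, League, MatchID, Position, Season, Stadium} — all of the relation — so {Position, Stadium} is a candidate key.
No proper subset of any of these is a key, and no other minimal superkey exists.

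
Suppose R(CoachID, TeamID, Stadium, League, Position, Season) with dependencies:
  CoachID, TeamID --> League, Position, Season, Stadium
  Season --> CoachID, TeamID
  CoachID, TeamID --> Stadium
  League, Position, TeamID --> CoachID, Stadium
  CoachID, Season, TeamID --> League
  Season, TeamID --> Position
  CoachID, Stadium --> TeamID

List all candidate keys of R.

{CoachID, Stadium}, {CoachID, TeamID}, {League, Position, TeamID}, {Season}

{Season}⁺ = {CoachID, League, Position, Season, Stadium, TeamID}, which is every attribute, so {Season} is a candidate key.
{CoachID, Stadium}⁺ = {CoachID, League, Position, Season, Stadium, TeamID}, which is every attribute, so {CoachID, Stadium} is a candidate key.
{CoachID, TeamID}⁺ = {CoachID, League, Position, Season, Stadium, TeamID}, which is every attribute, so {CoachID, TeamID} is a candidate key.
{League, Position, TeamID}⁺ = {CoachID, League, Position, Season, Stadium, TeamID}, which is every attribute, so {League, Position, TeamID} is a candidate key.
Any other superkey properly contains one of these, so there are no further candidate keys.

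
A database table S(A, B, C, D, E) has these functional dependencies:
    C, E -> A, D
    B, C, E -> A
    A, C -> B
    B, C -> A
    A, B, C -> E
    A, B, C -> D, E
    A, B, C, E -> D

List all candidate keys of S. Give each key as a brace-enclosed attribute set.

{A, C}, {B, C}, {C, E}

{C} never appears on the right of any FD, so every key must include it.
{A, C}⁺ = {A, B, C, D, E}, which is every attribute, so {A, C} is a candidate key.
{B, C}⁺ = {A, B, C, D, E}, which is every attribute, so {B, C} is a candidate key.
{C, E}⁺ = {A, B, C, D, E}, which is every attribute, so {C, E} is a candidate key.
Any other superkey properly contains one of these, so there are no further candidate keys.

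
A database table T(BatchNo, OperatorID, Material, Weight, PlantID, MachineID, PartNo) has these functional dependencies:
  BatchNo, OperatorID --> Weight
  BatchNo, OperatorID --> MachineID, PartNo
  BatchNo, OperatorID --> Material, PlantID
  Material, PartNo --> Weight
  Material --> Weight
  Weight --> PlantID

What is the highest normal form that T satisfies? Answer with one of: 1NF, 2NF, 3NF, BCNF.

Candidate key: {BatchNo, OperatorID}. Prime attributes: {BatchNo, OperatorID}.
For Material, PartNo --> Weight we have {Material, PartNo}⁺ = {Material, PartNo, PlantID, Weight}; {Material, PartNo} is not a superkey, so BCNF fails.
Material, PartNo --> Weight determines the non-prime attribute {Weight} from a non-superkey — 3NF is violated.
No proper subset of a key has a non-prime attribute in its closure, so there is no partial dependency; 2NF holds.

2NF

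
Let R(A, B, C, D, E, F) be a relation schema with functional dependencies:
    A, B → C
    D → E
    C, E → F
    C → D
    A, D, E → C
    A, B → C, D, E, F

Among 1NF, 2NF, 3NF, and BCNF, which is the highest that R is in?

2NF

Candidate key: {A, B}. Prime attributes: {A, B}.
For D → E we have {D}⁺ = {D, E}; {D} is not a superkey, so BCNF fails.
Because {E} is non-prime and the left side of D → E is not a superkey, the relation is not in 3NF.
No non-prime attribute depends on a proper subset of any candidate key, so 2NF holds.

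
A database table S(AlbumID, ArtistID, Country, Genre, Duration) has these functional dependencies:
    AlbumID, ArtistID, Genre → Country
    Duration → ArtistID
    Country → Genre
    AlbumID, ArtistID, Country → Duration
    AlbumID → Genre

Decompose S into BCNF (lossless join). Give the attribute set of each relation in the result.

{AlbumID, Country, Duration}; {ArtistID, Duration}; {Country, Genre}

Candidate keys of the original relation: {AlbumID, ArtistID}, {AlbumID, Duration}.
In {AlbumID, ArtistID, Country, Duration, Genre}, {Duration} is not a superkey ({Duration}⁺ restricted to this set is {ArtistID, Duration}), so split on Duration → ArtistID into {ArtistID, Duration} and {AlbumID, Country, Duration, Genre}.
{ArtistID, Duration} has no BCNF violation.
In {AlbumID, Country, Duration, Genre}, {Country} is not a superkey ({Country}⁺ restricted to this set is {Country, Genre}), so split on Country → Genre into {Country, Genre} and {AlbumID, Country, Duration}.
{Country, Genre} has no BCNF violation.
{AlbumID, Country, Duration} has no BCNF violation.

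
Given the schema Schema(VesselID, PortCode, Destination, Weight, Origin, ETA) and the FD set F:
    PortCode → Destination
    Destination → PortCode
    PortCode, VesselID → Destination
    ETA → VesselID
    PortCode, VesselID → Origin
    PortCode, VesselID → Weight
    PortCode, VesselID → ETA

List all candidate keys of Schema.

{Destination, ETA}, {Destination, VesselID}, {ETA, PortCode}, {PortCode, VesselID}

{Destination, ETA}⁺ = {Destination, ETA, Origin, PortCode, VesselID, Weight} — all of the relation — so {Destination, ETA} is a candidate key.
{Destination, VesselID}⁺ = {Destination, ETA, Origin, PortCode, VesselID, Weight} — all of the relation — so {Destination, VesselID} is a candidate key.
{ETA, PortCode}⁺ = {Destination, ETA, Origin, PortCode, VesselID, Weight} — all of the relation — so {ETA, PortCode} is a candidate key.
{PortCode, VesselID}⁺ = {Destination, ETA, Origin, PortCode, VesselID, Weight} — all of the relation — so {PortCode, VesselID} is a candidate key.
These are minimal and exhaustive — every other superkey contains one of them.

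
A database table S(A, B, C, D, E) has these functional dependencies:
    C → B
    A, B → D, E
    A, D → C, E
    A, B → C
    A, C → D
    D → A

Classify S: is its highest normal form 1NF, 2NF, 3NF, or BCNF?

Candidate keys: {A, B}, {A, C}, {D}. Prime attributes: {A, B, C, D}.
For C → B we have {C}⁺ = {B, C}; {C} is not a superkey, so BCNF fails.
But every attribute on its right side ({B}) is prime, and the same holds for every other non-superkey FD, so 3NF still holds.

3NF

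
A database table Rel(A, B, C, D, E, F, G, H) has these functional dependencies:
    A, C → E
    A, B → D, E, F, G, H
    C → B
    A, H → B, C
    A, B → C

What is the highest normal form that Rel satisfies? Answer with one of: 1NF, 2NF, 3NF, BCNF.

3NF

Candidate keys: {A, B}, {A, C}, {A, H}. Prime attributes: {A, B, C, H}.
C → B: {C}⁺ = {B, C}, which is not all of the attributes, so the left side is not a superkey — BCNF is violated.
But every attribute on its right side ({B}) is prime, and the same holds for every other non-superkey FD, so 3NF still holds.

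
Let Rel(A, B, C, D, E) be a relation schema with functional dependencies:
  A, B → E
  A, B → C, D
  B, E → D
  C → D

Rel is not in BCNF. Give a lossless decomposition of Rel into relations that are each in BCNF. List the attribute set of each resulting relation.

{A, B, C, E}; {B, D, E}

Candidate key of the original relation: {A, B}.
{A, B, C, D, E}: {B, E} determines {B, D, E} here but is not a superkey — split on B, E → D, giving {B, D, E} and {A, B, C, E}.
{B, D, E} is in BCNF.
{A, B, C, E} is in BCNF.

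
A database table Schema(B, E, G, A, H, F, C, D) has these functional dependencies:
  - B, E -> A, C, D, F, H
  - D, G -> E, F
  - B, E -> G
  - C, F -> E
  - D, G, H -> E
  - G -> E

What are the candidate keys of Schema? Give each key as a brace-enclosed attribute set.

{B, C, F}, {B, E}, {B, G}

{B} never appears on the right of any FD, so every key must include it.
{B, E} is a candidate key since {B, E}⁺ = {A, B, C, D, E, F, G, H} covers every attribute.
{B, G} is a candidate key since {B, G}⁺ = {A, B, C, D, E, F, G, H} covers every attribute.
{B, C, F} is a candidate key since {B, C, F}⁺ = {A, B, C, D, E, F, G, H} covers every attribute.
No proper subset of any of these is a key, and no other minimal superkey exists.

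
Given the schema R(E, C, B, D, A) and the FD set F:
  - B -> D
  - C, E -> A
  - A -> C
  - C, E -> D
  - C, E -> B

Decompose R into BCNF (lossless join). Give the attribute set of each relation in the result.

{A, B, E}; {A, C}; {B, D}

Candidate keys of the original relation: {A, E}, {C, E}.
In {A, B, C, D, E}, {B} is not a superkey ({B}⁺ restricted to this set is {B, D}), so split on B -> D into {B, D} and {A, B, C, E}.
{B, D}: every determinant is a superkey — BCNF.
In {A, B, C, E}, {A} is not a superkey ({A}⁺ restricted to this set is {A, C}), so split on A -> C into {A, C} and {A, B, E}.
{A, C}: every determinant is a superkey — BCNF.
{A, B, E}: every determinant is a superkey — BCNF.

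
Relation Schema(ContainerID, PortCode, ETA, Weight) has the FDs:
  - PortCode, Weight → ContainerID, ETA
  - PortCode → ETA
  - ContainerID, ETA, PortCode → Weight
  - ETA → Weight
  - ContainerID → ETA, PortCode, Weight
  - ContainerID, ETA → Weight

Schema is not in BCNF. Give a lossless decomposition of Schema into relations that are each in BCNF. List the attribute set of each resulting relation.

Candidate keys of the original relation: {ContainerID}, {PortCode}.
{ContainerID, ETA, PortCode, Weight}: {ETA} determines {ETA, Weight} here but is not a superkey — split on ETA → Weight, giving {ETA, Weight} and {ContainerID, ETA, PortCode}.
{ETA, Weight} has no BCNF violation.
{ContainerID, ETA, PortCode} has no BCNF violation.

{ContainerID, ETA, PortCode}; {ETA, Weight}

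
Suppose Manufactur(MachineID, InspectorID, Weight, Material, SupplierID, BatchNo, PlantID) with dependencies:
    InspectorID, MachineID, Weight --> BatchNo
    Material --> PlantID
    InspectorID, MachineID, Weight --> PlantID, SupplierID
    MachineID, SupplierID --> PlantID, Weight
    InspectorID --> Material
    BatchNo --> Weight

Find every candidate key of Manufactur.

{BatchNo, InspectorID, MachineID}, {InspectorID, MachineID, SupplierID}, {InspectorID, MachineID, Weight}

No FD produces {InspectorID, MachineID}, so they must be in every candidate key.
{BatchNo, InspectorID, MachineID}⁺ = {BatchNo, InspectorID, MachineID, Material, PlantID, SupplierID, Weight}, which is every attribute, so {BatchNo, InspectorID, MachineID} is a candidate key.
{InspectorID, MachineID, SupplierID}⁺ = {BatchNo, InspectorID, MachineID, Material, PlantID, SupplierID, Weight}, which is every attribute, so {InspectorID, MachineID, SupplierID} is a candidate key.
{InspectorID, MachineID, Weight}⁺ = {BatchNo, InspectorID, MachineID, Material, PlantID, SupplierID, Weight}, which is every attribute, so {InspectorID, MachineID, Weight} is a candidate key.
Any other superkey properly contains one of these, so there are no further candidate keys.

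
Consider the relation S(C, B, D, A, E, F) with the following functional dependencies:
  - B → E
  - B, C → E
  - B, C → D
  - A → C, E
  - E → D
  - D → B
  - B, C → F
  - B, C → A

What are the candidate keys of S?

{A}, {B, C}, {C, D}, {C, E}

{A} is a candidate key since {A}⁺ = {A, B, C, D, E, F} covers every attribute.
{B, C} is a candidate key since {B, C}⁺ = {A, B, C, D, E, F} covers every attribute.
{C, D} is a candidate key since {C, D}⁺ = {A, B, C, D, E, F} covers every attribute.
{C, E} is a candidate key since {C, E}⁺ = {A, B, C, D, E, F} covers every attribute.
No proper subset of any of these is a key, and no other minimal superkey exists.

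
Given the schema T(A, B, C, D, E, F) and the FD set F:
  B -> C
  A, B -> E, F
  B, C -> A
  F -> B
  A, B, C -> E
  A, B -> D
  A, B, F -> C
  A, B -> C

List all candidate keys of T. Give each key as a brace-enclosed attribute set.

Closure of {B} is {A, B, C, D, E, F}, the whole schema; {B} is a candidate key.
Closure of {F} is {A, B, C, D, E, F}, the whole schema; {F} is a candidate key.
No proper subset of any of these is a key, and no other minimal superkey exists.

{B}, {F}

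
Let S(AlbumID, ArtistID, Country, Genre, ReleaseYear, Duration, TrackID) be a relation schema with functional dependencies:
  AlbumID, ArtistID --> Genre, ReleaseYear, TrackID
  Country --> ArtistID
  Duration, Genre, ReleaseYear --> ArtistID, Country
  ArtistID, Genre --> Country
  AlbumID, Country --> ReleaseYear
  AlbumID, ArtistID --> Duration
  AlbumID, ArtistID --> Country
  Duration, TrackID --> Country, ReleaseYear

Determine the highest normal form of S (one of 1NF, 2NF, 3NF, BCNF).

3NF

Candidate keys: {AlbumID, ArtistID}, {AlbumID, Country}, {AlbumID, Duration, Genre, ReleaseYear}, {AlbumID, Duration, TrackID}. Prime attributes: {AlbumID, ArtistID, Country, Duration, Genre, ReleaseYear, TrackID}.
Country --> ArtistID breaks BCNF: {Country}⁺ = {ArtistID, Country}, so {Country} is not a superkey.
But every attribute on its right side ({ArtistID}) is prime, and the same holds for every other non-superkey FD, so 3NF still holds.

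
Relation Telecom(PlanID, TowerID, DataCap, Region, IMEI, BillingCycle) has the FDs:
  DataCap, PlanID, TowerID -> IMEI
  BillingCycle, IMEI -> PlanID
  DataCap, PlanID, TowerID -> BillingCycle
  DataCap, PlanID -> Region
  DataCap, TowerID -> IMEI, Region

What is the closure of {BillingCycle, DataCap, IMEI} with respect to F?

Start with {BillingCycle, DataCap, IMEI}.
BillingCycle, IMEI -> PlanID applies; add {PlanID} → now {BillingCycle, DataCap, IMEI, PlanID}.
DataCap, PlanID -> Region applies; add {Region} → now {BillingCycle, DataCap, IMEI, PlanID, Region}.
No further FD applies.

{BillingCycle, DataCap, IMEI, PlanID, Region}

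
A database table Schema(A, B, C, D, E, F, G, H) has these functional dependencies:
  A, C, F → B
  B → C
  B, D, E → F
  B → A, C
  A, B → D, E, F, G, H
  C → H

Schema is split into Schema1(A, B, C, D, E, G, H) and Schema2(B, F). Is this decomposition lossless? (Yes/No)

Yes

Common attributes: {B}; their closure is {A, B, C, D, E, F, G, H}.
This includes all of Schema1, so the common attributes are a superkey of Schema1 — the join is lossless.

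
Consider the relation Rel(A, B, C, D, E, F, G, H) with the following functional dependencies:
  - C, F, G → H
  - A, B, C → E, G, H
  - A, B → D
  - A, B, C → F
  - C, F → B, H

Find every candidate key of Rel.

{A, B, C}, {A, C, F}

Attributes never on any right-hand side: {A, C} — every candidate key must contain all of them.
{A, B, C} is a candidate key since {A, B, C}⁺ = {A, B, C, D, E, F, G, H} covers every attribute.
{A, C, F} is a candidate key since {A, C, F}⁺ = {A, B, C, D, E, F, G, H} covers every attribute.
These are minimal and exhaustive — every other superkey contains one of them.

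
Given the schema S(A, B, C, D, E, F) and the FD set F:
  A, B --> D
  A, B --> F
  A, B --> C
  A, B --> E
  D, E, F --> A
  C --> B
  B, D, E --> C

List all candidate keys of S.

{A, B}⁺ = {A, B, C, D, E, F} — all of the relation — so {A, B} is a candidate key.
{A, C}⁺ = {A, B, C, D, E, F} — all of the relation — so {A, C} is a candidate key.
{B, D, E, F}⁺ = {A, B, C, D, E, F} — all of the relation — so {B, D, E, F} is a candidate key.
{C, D, E, F}⁺ = {A, B, C, D, E, F} — all of the relation — so {C, D, E, F} is a candidate key.
These are minimal and exhaustive — every other superkey contains one of them.

{A, B}, {A, C}, {B, D, E, F}, {C, D, E, F}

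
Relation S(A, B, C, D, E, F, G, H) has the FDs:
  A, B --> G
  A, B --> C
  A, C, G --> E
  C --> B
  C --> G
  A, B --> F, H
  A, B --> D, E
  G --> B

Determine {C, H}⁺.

Start with {C, H}.
C --> B applies; add {B} → now {B, C, H}.
C --> G applies; add {G} → now {B, C, G, H}.
No further FD applies.

{B, C, G, H}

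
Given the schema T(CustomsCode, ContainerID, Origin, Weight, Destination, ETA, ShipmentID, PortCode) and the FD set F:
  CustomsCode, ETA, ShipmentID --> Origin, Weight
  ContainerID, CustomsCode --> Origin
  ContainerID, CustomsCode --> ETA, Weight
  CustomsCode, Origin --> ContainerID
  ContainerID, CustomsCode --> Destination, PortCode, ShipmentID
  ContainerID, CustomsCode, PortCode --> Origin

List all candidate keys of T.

{ContainerID, CustomsCode}, {CustomsCode, ETA, ShipmentID}, {CustomsCode, Origin}

No FD produces {CustomsCode}, so it must be in every candidate key.
Closure of {ContainerID, CustomsCode} is {ContainerID, CustomsCode, Destination, ETA, Origin, PortCode, ShipmentID, Weight}, the whole schema; {ContainerID, CustomsCode} is a candidate key.
Closure of {CustomsCode, Origin} is {ContainerID, CustomsCode, Destination, ETA, Origin, PortCode, ShipmentID, Weight}, the whole schema; {CustomsCode, Origin} is a candidate key.
Closure of {CustomsCode, ETA, ShipmentID} is {ContainerID, CustomsCode, Destination, ETA, Origin, PortCode, ShipmentID, Weight}, the whole schema; {CustomsCode, ETA, ShipmentID} is a candidate key.
These are minimal and exhaustive — every other superkey contains one of them.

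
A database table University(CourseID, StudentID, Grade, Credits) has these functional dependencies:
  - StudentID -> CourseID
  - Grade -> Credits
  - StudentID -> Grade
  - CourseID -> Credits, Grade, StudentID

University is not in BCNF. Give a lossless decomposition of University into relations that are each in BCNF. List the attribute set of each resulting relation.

Candidate keys of the original relation: {CourseID}, {StudentID}.
Within {CourseID, Credits, Grade, StudentID}: {Grade}⁺ ∩ {CourseID, Credits, Grade, StudentID} = {Credits, Grade}, not the whole set, so Grade -> Credits violates BCNF; decompose into {Credits, Grade} and {CourseID, Grade, StudentID}.
{Credits, Grade} has no BCNF violation.
{CourseID, Grade, StudentID} has no BCNF violation.

{CourseID, Grade, StudentID}; {Credits, Grade}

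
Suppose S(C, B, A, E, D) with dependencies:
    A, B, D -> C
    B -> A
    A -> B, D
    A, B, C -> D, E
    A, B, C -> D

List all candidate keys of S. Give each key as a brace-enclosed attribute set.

{A} is a candidate key since {A}⁺ = {A, B, C, D, E} covers every attribute.
{B} is a candidate key since {B}⁺ = {A, B, C, D, E} covers every attribute.
These are minimal and exhaustive — every other superkey contains one of them.

{A}, {B}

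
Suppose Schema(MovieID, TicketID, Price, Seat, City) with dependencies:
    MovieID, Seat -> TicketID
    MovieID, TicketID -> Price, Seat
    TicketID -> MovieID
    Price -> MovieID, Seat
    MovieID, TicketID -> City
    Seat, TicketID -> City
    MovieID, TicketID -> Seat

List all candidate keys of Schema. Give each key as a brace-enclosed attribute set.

{Price}⁺ = {City, MovieID, Price, Seat, TicketID}, which is every attribute, so {Price} is a candidate key.
{TicketID}⁺ = {City, MovieID, Price, Seat, TicketID}, which is every attribute, so {TicketID} is a candidate key.
{MovieID, Seat}⁺ = {City, MovieID, Price, Seat, TicketID}, which is every attribute, so {MovieID, Seat} is a candidate key.
Any other superkey properly contains one of these, so there are no further candidate keys.

{MovieID, Seat}, {Price}, {TicketID}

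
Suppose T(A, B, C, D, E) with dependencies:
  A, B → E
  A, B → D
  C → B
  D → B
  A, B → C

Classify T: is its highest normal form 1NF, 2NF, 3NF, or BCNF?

Candidate keys: {A, B}, {A, C}, {A, D}. Prime attributes: {A, B, C, D}.
C → B breaks BCNF: {C}⁺ = {B, C}, so {C} is not a superkey.
Since {B} ⊆ prime attributes and every other non-superkey FD also has a prime right side, the schema is in 3NF.

3NF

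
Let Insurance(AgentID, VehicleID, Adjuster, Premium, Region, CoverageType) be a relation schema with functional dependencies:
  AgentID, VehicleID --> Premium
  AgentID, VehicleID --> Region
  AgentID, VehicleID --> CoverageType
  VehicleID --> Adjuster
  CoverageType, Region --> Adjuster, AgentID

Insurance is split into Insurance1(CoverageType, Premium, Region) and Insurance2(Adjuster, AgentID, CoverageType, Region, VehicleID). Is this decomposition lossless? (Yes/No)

The shared attributes are {CoverageType, Region} and {CoverageType, Region}⁺ = {Adjuster, AgentID, CoverageType, Region}.
The closure covers neither Insurance1 nor Insurance2 entirely; the join is not lossless.

No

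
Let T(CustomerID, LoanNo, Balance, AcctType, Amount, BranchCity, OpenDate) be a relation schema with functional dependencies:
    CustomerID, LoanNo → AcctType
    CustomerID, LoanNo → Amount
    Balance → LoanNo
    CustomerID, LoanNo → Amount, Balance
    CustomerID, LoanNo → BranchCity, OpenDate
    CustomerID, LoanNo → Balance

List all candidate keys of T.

{Balance, CustomerID}, {CustomerID, LoanNo}

Attributes never on any right-hand side: {CustomerID} — every candidate key must contain it.
{Balance, CustomerID} is a candidate key since {Balance, CustomerID}⁺ = {AcctType, Amount, Balance, BranchCity, CustomerID, LoanNo, OpenDate} covers every attribute.
{CustomerID, LoanNo} is a candidate key since {CustomerID, LoanNo}⁺ = {AcctType, Amount, Balance, BranchCity, CustomerID, LoanNo, OpenDate} covers every attribute.
These are minimal and exhaustive — every other superkey contains one of them.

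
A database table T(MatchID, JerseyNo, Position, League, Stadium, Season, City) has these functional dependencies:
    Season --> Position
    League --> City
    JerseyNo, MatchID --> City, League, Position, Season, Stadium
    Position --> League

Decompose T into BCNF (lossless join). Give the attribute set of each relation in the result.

Candidate key of the original relation: {JerseyNo, MatchID}.
{City, JerseyNo, League, MatchID, Position, Season, Stadium}: {Season} determines {City, League, Position, Season} here but is not a superkey — split on Season --> City, League, Position, giving {City, League, Position, Season} and {JerseyNo, MatchID, Season, Stadium}.
{City, League, Position, Season}: {League} determines {City, League} here but is not a superkey — split on League --> City, giving {City, League} and {League, Position, Season}.
{City, League} has no BCNF violation.
{League, Position, Season}: {Position} determines {League, Position} here but is not a superkey — split on Position --> League, giving {League, Position} and {Position, Season}.
{League, Position} has no BCNF violation.
{Position, Season} has no BCNF violation.
{JerseyNo, MatchID, Season, Stadium} has no BCNF violation.

{City, League}; {JerseyNo, MatchID, Season, Stadium}; {League, Position}; {Position, Season}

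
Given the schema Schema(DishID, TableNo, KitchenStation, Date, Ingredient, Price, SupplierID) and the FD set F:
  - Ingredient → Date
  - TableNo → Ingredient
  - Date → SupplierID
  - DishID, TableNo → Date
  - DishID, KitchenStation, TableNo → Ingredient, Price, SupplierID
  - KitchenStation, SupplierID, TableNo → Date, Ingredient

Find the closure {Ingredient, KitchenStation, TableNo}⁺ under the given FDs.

Start with {Ingredient, KitchenStation, TableNo}.
Ingredient → Date applies; add {Date} → now {Date, Ingredient, KitchenStation, TableNo}.
Date → SupplierID applies; add {SupplierID} → now {Date, Ingredient, KitchenStation, SupplierID, TableNo}.
No further FD applies.

{Date, Ingredient, KitchenStation, SupplierID, TableNo}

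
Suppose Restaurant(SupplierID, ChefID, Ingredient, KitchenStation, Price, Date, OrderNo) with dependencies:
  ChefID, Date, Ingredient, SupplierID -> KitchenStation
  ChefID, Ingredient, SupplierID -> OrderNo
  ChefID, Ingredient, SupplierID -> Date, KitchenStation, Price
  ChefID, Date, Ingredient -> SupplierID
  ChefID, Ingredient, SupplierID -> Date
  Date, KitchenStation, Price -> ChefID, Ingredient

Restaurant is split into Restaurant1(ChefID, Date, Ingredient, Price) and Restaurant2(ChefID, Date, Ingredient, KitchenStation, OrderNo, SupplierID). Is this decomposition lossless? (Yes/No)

Yes

Common attributes: {ChefID, Date, Ingredient}; their closure is {ChefID, Date, Ingredient, KitchenStation, OrderNo, Price, SupplierID}.
Since Restaurant1 ⊆ {ChefID, Date, Ingredient, KitchenStation, OrderNo, Price, SupplierID}, the intersection is a superkey of Restaurant1; the decomposition is lossless.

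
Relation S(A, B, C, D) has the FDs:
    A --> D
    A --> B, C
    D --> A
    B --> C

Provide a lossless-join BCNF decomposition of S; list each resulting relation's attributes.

{A, B, D}; {B, C}

Candidate keys of the original relation: {A}, {D}.
{A, B, C, D}: {B} determines {B, C} here but is not a superkey — split on B --> C, giving {B, C} and {A, B, D}.
{B, C} is in BCNF.
{A, B, D} is in BCNF.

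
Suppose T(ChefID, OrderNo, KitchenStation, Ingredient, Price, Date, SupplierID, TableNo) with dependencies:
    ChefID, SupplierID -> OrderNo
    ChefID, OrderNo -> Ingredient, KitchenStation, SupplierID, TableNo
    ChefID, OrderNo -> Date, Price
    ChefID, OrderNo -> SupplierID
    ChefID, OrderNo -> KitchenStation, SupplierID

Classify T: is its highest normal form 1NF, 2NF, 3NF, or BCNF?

Candidate keys: {ChefID, OrderNo}, {ChefID, SupplierID}. Prime attributes: {ChefID, OrderNo, SupplierID}.
The left-hand side of every FD is a superkey, so BCNF is satisfied.

BCNF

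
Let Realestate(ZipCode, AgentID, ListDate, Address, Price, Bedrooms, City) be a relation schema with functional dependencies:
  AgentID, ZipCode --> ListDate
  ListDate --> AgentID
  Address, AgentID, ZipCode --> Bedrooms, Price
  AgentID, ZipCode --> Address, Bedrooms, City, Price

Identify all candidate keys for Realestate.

No FD produces {ZipCode}, so it must be in every candidate key.
Closure of {AgentID, ZipCode} is {Address, AgentID, Bedrooms, City, ListDate, Price, ZipCode}, the whole schema; {AgentID, ZipCode} is a candidate key.
Closure of {ListDate, ZipCode} is {Address, AgentID, Bedrooms, City, ListDate, Price, ZipCode}, the whole schema; {ListDate, ZipCode} is a candidate key.
These are minimal and exhaustive — every other superkey contains one of them.

{AgentID, ZipCode}, {ListDate, ZipCode}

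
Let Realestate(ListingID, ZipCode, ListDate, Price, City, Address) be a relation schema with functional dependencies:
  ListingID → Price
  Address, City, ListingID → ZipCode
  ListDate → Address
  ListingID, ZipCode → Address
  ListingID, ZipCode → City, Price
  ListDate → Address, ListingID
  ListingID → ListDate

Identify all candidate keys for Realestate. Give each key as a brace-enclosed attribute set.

{City, ListDate}⁺ = {Address, City, ListDate, ListingID, Price, ZipCode} — all of the relation — so {City, ListDate} is a candidate key.
{City, ListingID}⁺ = {Address, City, ListDate, ListingID, Price, ZipCode} — all of the relation — so {City, ListingID} is a candidate key.
{ListDate, ZipCode}⁺ = {Address, City, ListDate, ListingID, Price, ZipCode} — all of the relation — so {ListDate, ZipCode} is a candidate key.
{ListingID, ZipCode}⁺ = {Address, City, ListDate, ListingID, Price, ZipCode} — all of the relation — so {ListingID, ZipCode} is a candidate key.
These are minimal and exhaustive — every other superkey contains one of them.

{City, ListDate}, {City, ListingID}, {ListDate, ZipCode}, {ListingID, ZipCode}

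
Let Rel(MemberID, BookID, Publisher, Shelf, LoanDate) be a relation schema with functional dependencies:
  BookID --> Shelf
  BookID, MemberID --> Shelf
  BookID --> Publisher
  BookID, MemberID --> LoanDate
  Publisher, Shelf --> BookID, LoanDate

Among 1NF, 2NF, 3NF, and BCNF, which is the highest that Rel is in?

1NF

Candidate keys: {BookID, MemberID}, {MemberID, Publisher, Shelf}. Prime attributes: {BookID, MemberID, Publisher, Shelf}.
BookID --> Shelf: {BookID}⁺ = {BookID, LoanDate, Publisher, Shelf}, which is not all of the attributes, so the left side is not a superkey — BCNF is violated.
Publisher, Shelf --> BookID, LoanDate determines the non-prime attribute {LoanDate} from a non-superkey — 3NF is violated.
Since {BookID} ⊂ {BookID, MemberID} and {BookID}⁺ ⊇ {LoanDate} with {LoanDate} non-prime, there is a partial dependency; 2NF fails.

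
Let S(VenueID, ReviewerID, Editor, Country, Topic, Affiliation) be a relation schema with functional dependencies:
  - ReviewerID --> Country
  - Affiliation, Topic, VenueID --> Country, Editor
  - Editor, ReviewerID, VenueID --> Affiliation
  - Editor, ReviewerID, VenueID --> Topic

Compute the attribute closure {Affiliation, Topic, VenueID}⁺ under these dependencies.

Start with {Affiliation, Topic, VenueID}.
Affiliation, Topic, VenueID --> Country, Editor applies; add {Country, Editor} → now {Affiliation, Country, Editor, Topic, VenueID}.
No further FD applies.

{Affiliation, Country, Editor, Topic, VenueID}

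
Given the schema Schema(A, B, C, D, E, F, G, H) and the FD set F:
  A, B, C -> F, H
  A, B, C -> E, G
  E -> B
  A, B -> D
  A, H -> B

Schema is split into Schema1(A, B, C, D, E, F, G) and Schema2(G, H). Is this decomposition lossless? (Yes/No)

No

The shared attributes are {G} and {G}⁺ = {G}.
Neither Schema1 nor Schema2 is contained in that closure, so the decomposition is lossy.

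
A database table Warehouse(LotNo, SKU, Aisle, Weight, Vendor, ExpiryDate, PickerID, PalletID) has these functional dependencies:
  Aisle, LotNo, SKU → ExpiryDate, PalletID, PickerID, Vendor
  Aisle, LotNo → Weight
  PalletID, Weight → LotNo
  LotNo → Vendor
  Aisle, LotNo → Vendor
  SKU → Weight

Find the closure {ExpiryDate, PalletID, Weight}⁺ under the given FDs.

{ExpiryDate, LotNo, PalletID, Vendor, Weight}

Start with {ExpiryDate, PalletID, Weight}.
PalletID, Weight → LotNo applies; add {LotNo} → now {ExpiryDate, LotNo, PalletID, Weight}.
LotNo → Vendor applies; add {Vendor} → now {ExpiryDate, LotNo, PalletID, Vendor, Weight}.
No further FD applies.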